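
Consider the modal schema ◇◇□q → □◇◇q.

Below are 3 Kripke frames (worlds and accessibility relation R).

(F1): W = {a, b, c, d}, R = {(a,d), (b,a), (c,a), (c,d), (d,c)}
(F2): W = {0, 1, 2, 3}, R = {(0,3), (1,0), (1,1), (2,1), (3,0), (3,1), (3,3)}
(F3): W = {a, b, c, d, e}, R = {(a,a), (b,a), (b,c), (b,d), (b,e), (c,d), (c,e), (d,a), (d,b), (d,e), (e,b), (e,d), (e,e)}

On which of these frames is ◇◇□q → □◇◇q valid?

(F2)

The schema corresponds to a generalized confluence (Geach) condition: ∀x ∀y ∀z ((xR²y ∧ xRz) → ∃w (yRw ∧ zR²w)).
(F1): fails — cR²c, cRa but no w with cRw and aR²w.
(F2): holds.
(F3): fails — bR²e, bRa but no w with eRw and aR²w.
Valid on: (F2).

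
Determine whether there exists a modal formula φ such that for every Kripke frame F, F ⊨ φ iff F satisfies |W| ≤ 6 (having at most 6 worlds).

Any modally definable frame class is closed under disjoint unions.
Any modal formula valid on each of 7 disjoint one-world frames is valid on their disjoint union (validity is preserved under disjoint unions). Each one-world frame has |W|=1≤6, but the union has |W|=7.
So no modal formula (or set of formulas) defines exactly the |W|≤6 frames.

Not definable by any modal formula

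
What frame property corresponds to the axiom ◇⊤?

◇⊤ holds at w iff w has a successor, so frame-validity of ◇⊤ is exactly seriality. Equivalently via □r → ◇r:
Suppose □r→◇r is valid. At any x set V(r)=W. Then □r at x, so ◇r at x, so x has a successor.

seriality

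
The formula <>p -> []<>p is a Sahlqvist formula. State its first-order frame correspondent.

the Euclidean property

This schema is the 5 axiom.
Its frame correspondent is the Euclidean property — forall x forall y forall z (Rxy & Rxz -> Ryz).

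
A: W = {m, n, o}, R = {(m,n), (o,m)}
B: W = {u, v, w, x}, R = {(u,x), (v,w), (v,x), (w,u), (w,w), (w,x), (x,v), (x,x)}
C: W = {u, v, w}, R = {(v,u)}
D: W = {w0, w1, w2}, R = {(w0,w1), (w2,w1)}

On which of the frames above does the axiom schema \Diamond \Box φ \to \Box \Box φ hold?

Frame correspondent (Sahlqvist): \forall x \forall y \forall z ((xRy \wedge x R^2 z) \to \exists w (yRw \wedge z = w)) — i.e. a generalized confluence (Geach) condition.
A: satisfies the condition.
B: fails — vRw, vR²v but no t with wRt and v=t.
C: satisfies the condition.
D: satisfies the condition.
Valid on: A, C, D.

A, C, D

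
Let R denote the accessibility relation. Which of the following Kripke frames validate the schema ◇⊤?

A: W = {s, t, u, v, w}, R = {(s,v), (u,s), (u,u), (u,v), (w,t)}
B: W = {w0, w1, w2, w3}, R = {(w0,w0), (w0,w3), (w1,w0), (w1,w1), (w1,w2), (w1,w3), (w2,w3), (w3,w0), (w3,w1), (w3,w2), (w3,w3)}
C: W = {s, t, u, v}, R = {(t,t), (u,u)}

B

Frame correspondent (Sahlqvist): ∀x ∃y Rxy — i.e. seriality.
A: fails — world t has no successor.
B: ✓.
C: fails — world s has no successor.
Valid on: B.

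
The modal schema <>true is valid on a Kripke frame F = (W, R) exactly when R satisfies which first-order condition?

◇⊤ holds at w iff w has a successor, so frame-validity of ◇⊤ is exactly seriality. Equivalently via □φ → ◇φ:
Suppose □φ→◇φ is valid. At any x set V(φ)=W. Then □φ at x, so ◇φ at x, so x has a successor.
The converse is a direct semantic check.
So the correspondent is seriality.

Seriality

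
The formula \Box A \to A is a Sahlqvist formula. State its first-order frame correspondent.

Suppose □A→A is valid. At any x set V(A)={w : Rxw}. Then □A holds at x, so A holds at x, i.e. Rxx.
Conversely, on a frame with reflexivity the schema holds at every world under every valuation.
Frame condition: \forall x Rxx.

Reflexivity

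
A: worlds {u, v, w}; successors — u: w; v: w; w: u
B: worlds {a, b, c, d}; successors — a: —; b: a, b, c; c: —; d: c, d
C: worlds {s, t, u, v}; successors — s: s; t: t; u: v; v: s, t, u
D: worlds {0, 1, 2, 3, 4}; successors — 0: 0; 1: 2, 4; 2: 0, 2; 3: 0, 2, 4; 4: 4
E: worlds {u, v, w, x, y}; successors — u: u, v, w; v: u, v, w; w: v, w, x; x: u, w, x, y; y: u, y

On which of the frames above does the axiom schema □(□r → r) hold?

D, E

The schema corresponds to shift-reflexivity: ∀x ∀y (Rxy → Ryy).
A: fails — Rwu but not Ruu.
B: fails — Rbc but not Rcc.
C: fails — Ruv but not Rvv.
D: condition met.
E: condition met.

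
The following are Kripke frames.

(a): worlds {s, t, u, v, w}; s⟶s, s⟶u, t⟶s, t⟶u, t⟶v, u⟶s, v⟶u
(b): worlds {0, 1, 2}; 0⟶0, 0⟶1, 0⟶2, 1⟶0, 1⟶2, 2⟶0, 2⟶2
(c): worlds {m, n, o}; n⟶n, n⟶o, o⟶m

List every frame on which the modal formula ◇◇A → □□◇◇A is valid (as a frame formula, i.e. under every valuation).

This is the axiom for a generalized confluence (Geach) condition; its first-order frame correspondent is ∀x ∀y ∀z ((xR²y ∧ xR²z) → ∃w (y = w ∧ zR²w)).
(a): holds.
(b): holds.
(c): fails — nR²m, nR²m but no w with m=w and mR²w.

(a), (b)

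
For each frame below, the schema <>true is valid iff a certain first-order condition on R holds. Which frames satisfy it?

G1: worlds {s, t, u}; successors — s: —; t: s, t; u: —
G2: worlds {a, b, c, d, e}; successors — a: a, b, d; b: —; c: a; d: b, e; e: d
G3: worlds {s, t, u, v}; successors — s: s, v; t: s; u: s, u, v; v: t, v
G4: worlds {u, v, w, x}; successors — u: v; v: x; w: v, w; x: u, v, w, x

Frame correspondent (Sahlqvist): forall x exists y Rxy — i.e. seriality.
G1: fails — world s has no successor.
G2: fails — world b has no successor.
G3: holds.
G4: holds.

G3, G4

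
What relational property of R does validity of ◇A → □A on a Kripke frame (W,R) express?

Suppose ◇A→□A is valid. Take Rxy, Rxz and set V(A)={y}. Then ◇A at x, so □A at x, so A at z, i.e. z=y.
Conversely, any frame satisfying ∀x ∀y ∀z (Rxy ∧ Rxz → y = z) validates the schema.
So the correspondent is partial functionality.

Partial functionality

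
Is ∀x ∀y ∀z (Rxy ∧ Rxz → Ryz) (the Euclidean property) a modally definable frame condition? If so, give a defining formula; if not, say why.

Yes — defined by ◇p → □◇p

This is a Sahlqvist condition; the 5 axiom ◇p → □◇p defines it.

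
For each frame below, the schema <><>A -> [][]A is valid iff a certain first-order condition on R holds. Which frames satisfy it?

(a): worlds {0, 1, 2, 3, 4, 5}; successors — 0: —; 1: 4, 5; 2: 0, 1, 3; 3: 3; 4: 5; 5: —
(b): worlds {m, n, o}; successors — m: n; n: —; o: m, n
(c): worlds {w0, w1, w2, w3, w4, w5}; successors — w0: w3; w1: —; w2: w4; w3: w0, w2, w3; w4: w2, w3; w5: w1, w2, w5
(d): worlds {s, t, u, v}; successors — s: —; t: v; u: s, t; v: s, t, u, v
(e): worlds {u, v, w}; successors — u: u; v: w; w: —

(b), (e)

The schema corresponds to a generalized confluence (Geach) condition: forall x forall y forall z ((x R^2 y & x R^2 z) -> exists w (y = w & z = w)).
(a): fails — 2R²3, 2R²4 but 3 ≠ 4.
(b): holds.
(c): fails — w0R²w0, w0R²w2 but w0 ≠ w2.
(d): fails — tR²s, tR²t but s ≠ t.
(e): holds.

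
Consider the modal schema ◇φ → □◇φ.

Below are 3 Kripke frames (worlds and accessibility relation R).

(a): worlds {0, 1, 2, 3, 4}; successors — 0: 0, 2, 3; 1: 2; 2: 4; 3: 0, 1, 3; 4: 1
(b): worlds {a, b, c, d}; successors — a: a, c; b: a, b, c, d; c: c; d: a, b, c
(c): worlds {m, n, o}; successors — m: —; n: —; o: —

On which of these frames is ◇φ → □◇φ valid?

(c)

The schema corresponds to the Euclidean property: ∀x ∀y ∀z (Rxy ∧ Rxz → Ryz).
(a): fails — R02 and R00 but not R20.
(b): fails — Rac and Raa but not Rca.
(c): holds.
Valid on: (c).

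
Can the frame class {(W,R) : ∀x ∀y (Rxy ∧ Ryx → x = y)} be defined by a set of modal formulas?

If a class were modally definable it would be closed under surjective bounded morphisms (Goldblatt–Thomason).
The 4-cycle (worlds w0,w1,w2,w3 with w0→w1→w2→w3→w0) is antisymmetric. Sending even-indexed worlds to s and odd-indexed worlds to t is a surjective bounded morphism onto the two-world frame with s↔t, which is not antisymmetric.
Hence antisymmetry is not modally definable.

Not definable by any modal formula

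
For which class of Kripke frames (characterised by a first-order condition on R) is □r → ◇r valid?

Suppose □r→◇r is valid. At any x set V(r)=W. Then □r at x, so ◇r at x, so x has a successor.

seriality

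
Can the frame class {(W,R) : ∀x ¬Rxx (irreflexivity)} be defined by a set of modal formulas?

No

Modal frame validity is preserved under surjective bounded morphisms.
The 5-cycle (worlds w0,w1,w2,w3,w4 with w0→w1→w2→w3→w4→w0) is irreflexive, and the map sending every world to a single reflexive point • is a surjective bounded morphism (forth: every edge maps to (•,•); back: every world has a successor). So any modal formula valid on the 5-cycle is also valid on the reflexive point, which is not irreflexive.
So the class is not modally definable.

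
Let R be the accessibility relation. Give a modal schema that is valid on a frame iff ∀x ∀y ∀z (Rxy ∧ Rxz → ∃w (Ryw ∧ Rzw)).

◇□s → □◇s

This is convergence; the standard corresponding axiom is .2: ◇□s → □◇s.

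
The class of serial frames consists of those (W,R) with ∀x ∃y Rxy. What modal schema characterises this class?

A defining formula is □q → ◇q (the D axiom).
Suppose □q→◇q is valid. At any x set V(q)=W. Then □q at x, so ◇q at x, so x has a successor.

□q → ◇q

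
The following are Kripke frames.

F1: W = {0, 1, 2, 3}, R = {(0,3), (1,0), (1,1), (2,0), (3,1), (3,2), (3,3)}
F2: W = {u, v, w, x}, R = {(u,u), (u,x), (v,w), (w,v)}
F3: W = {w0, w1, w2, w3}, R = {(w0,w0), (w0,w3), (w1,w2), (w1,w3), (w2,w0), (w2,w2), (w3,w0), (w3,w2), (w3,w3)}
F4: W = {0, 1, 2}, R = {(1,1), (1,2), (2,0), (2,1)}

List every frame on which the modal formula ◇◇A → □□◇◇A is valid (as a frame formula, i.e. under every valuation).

F3

This is the axiom for a generalized confluence (Geach) condition; its first-order frame correspondent is ∀x ∀y ∀z ((xR²y ∧ xR²z) → ∃w (y = w ∧ zR²w)).
F1: fails — 0R²1, 0R²2 but no w with 1=w and 2R²w.
F2: fails — uR²u, uR²x but no t with u=t and xR²t.
F3: ✓.
F4: fails — 1R²0, 1R²0 but no w with 0=w and 0R²w.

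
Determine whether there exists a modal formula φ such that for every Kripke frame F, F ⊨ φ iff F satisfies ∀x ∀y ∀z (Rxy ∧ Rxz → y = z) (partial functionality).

Yes — defined by ◇q → □q

This is a Sahlqvist condition; the CD axiom ◇q → □q defines it.
Suppose ◇q→□q is valid. Take Rxy, Rxz and set V(q)={y}. Then ◇q at x, so □q at x, so q at z, i.e. z=y.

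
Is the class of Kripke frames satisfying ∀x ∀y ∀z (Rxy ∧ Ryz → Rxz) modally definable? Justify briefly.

Yes: it is transitivity, defined by the 4 schema □q → □□q.
Suppose □q→□□q is valid. Take Rxy, Ryz and set V(q)={w : Rxw}. Then □q at x, so □□q at x, so □q at y, so q at z, i.e. Rxz.

Yes, by □q → □□q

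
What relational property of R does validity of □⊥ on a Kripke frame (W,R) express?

□⊥ is valid iff no world has any successor (otherwise □⊥ fails at any world with one).
The converse is a direct semantic check.
Frame condition: ∀x ∀y ¬Rxy.

emptiness of R: ∀x ∀y ¬Rxy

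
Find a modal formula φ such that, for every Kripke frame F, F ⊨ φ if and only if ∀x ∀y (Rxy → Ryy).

□(□r → r)

This is shift-reflexivity; the standard corresponding axiom is T□: □(□r → r).
Suppose □(□r→r) is valid. Take Rxy and set V(r)={w : Ryw}. Then at y, □r holds; since □(□r→r) at x, □r→r at y, so r at y, i.e. Ryy.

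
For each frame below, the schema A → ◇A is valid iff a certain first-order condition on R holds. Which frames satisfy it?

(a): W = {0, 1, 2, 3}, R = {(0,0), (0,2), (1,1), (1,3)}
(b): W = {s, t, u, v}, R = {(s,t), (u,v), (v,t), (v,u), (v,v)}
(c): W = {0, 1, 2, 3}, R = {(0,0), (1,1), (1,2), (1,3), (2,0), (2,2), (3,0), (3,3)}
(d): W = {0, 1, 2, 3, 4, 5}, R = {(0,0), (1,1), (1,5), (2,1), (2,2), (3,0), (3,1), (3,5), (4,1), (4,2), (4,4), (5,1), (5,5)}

Frame correspondent (Sahlqvist): ∀x Rxx — i.e. reflexivity.
(a): fails — world 2 does not see itself.
(b): fails — world s does not see itself.
(c): satisfies the condition.
(d): fails — world 3 does not see itself.

(c)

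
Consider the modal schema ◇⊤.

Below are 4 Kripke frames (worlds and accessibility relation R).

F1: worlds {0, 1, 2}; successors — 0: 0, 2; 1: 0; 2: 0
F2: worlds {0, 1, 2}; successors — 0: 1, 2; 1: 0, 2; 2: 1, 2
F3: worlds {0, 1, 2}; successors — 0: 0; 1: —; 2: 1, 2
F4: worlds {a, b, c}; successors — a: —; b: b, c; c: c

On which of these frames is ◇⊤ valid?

This is the axiom for seriality; its first-order frame correspondent is ∀x ∃y Rxy.
F1: condition met.
F2: condition met.
F3: fails — world 1 has no successor.
F4: fails — world a has no successor.
Valid on: F1, F2.

F1, F2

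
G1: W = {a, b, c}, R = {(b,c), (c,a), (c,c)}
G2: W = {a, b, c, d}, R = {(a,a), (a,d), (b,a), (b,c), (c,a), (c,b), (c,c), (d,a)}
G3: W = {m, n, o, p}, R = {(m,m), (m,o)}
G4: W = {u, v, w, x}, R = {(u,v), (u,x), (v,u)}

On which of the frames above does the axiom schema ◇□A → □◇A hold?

Frame correspondent (Sahlqvist): ∀x ∀y ∀z (Rxy ∧ Rxz → ∃w (Ryw ∧ Rzw)) — i.e. convergence.
G1: fails — Rca and Rca but a and a have no common successor.
G2: holds.
G3: fails — Rmo and Rmo but o and o have no common successor.
G4: fails — Ruv and Rux but v and x have no common successor.
Valid on: G2.

G2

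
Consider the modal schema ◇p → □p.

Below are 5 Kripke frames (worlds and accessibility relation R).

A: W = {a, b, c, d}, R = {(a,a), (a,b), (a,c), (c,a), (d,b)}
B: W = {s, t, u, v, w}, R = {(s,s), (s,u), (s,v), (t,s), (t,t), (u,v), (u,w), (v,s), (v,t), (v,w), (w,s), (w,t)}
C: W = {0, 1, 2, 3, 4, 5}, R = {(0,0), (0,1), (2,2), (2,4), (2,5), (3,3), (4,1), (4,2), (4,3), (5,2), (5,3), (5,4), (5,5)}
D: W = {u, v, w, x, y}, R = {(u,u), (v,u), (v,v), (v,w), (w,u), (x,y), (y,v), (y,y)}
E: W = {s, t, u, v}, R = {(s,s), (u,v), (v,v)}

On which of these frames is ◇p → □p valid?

E

Frame correspondent (Sahlqvist): ∀x ∀y ∀z (Rxy ∧ Rxz → y = z) — i.e. partial functionality.
A: fails — a sees both a and b.
B: fails — s sees both s and u.
C: fails — 0 sees both 0 and 1.
D: fails — v sees both u and v.
E: ✓.
Valid on: E.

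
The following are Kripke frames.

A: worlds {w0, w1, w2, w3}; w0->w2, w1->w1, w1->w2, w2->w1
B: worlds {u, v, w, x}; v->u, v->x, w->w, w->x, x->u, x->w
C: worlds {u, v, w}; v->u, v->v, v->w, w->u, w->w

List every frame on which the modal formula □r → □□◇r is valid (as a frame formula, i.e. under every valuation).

The schema corresponds to a generalized confluence (Geach) condition: ∀x ∀z (xR²z → ∃w (xRw ∧ zRw)).
A: satisfies the condition.
B: fails — vR²u but no t with vRt and uRt.
C: fails — vR²u but no t with vRt and uRt.
Valid on: A.

A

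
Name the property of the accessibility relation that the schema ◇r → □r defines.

Suppose ◇r→□r is valid. Take Rxy, Rxz and set V(r)={y}. Then ◇r at x, so □r at x, so r at z, i.e. z=y.
The converse is a direct semantic check.
Frame condition: ∀x ∀y ∀z (Rxy ∧ Rxz → y = z).

Partial functionality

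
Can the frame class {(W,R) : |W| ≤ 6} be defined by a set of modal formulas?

Modal frame validity is preserved under disjoint unions.
Any modal formula valid on each of 7 disjoint one-world frames is valid on their disjoint union (validity is preserved under disjoint unions). Each one-world frame has |W|=1≤6, but the union has |W|=7.
So no modal formula (or set of formulas) defines exactly the |W|≤6 frames.

Not modally definable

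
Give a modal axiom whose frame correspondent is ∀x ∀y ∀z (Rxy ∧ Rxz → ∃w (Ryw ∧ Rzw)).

◇□q → □◇q

This is convergence; the standard corresponding axiom is .2: ◇□q → □◇q.
Suppose ◇□q→□◇q is valid. Take Rxy, Rxz and set V(q)={w : Ryw}. Then □q at y so ◇□q at x, so □◇q at x, so ◇q at z, giving w with Rzw and Ryw.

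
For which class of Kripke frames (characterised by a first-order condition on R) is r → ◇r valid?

Reflexivity

This is a form of the T axiom.
It corresponds to reflexivity: ∀x Rxx.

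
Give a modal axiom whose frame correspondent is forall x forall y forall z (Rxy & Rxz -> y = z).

The condition is partial functionality. The CD schema ◇ψ → □ψ defines it.
Suppose ◇ψ→□ψ is valid. Take Rxy, Rxz and set V(ψ)={y}. Then ◇ψ at x, so □ψ at x, so ψ at z, i.e. z=y.

◇ψ → □ψ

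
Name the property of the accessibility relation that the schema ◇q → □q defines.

Suppose ◇q→□q is valid. Take Rxy, Rxz and set V(q)={y}. Then ◇q at x, so □q at x, so q at z, i.e. z=y.

partial functionality: ∀x ∀y ∀z (Rxy ∧ Rxz → y = z)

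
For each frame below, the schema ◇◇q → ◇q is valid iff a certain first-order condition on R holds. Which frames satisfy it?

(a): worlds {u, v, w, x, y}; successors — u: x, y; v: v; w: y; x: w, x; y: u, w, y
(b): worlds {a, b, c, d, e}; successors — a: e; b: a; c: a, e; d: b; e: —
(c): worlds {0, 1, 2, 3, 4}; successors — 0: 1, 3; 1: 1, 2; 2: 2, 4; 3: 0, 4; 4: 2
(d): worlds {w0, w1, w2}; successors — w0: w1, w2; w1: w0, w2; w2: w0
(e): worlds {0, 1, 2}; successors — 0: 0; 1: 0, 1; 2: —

(e)

The schema corresponds to transitivity: ∀x ∀y ∀z (Rxy ∧ Ryz → Rxz).
(a): fails — Rxw and Rwy but not Rxy.
(b): fails — Rba and Rae but not Rbe.
(c): fails — R34 and R42 but not R32.
(d): fails — Rw1w0 and Rw0w1 but not Rw1w1.
(e): holds.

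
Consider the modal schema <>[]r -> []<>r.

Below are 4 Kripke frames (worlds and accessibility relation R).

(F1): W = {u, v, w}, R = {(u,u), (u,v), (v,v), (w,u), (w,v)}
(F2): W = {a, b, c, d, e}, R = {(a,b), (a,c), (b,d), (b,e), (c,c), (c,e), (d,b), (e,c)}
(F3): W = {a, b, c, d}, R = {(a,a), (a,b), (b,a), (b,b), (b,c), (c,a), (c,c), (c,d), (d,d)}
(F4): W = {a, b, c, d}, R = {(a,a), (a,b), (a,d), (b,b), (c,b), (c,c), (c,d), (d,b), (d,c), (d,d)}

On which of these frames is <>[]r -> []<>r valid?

The schema corresponds to convergence: forall x forall y forall z (Rxy & Rxz -> exists w (Ryw & Rzw)).
(F1): ✓.
(F2): fails — Rbe and Rbd but e and d have no common successor.
(F3): fails — Rcd and Rca but d and a have no common successor.
(F4): ✓.

(F1), (F4)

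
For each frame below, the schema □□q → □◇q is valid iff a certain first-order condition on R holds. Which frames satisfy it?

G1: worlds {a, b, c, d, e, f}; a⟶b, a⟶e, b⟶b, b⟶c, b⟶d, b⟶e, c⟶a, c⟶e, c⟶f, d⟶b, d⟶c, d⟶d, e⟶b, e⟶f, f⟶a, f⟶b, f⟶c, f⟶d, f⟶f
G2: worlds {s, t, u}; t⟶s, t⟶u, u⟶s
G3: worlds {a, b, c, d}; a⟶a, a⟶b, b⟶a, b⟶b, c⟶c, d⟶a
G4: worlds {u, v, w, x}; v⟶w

Frame correspondent (Sahlqvist): ∀x ∀z (xRz → ∃w (xR²w ∧ zRw)) — i.e. a generalized confluence (Geach) condition.
G1: condition met.
G2: fails — tRs but no w with tR²w and sRw.
G3: condition met.
G4: fails — vRw but no t with vR²t and wRt.
Valid on: G1, G3.

G1, G3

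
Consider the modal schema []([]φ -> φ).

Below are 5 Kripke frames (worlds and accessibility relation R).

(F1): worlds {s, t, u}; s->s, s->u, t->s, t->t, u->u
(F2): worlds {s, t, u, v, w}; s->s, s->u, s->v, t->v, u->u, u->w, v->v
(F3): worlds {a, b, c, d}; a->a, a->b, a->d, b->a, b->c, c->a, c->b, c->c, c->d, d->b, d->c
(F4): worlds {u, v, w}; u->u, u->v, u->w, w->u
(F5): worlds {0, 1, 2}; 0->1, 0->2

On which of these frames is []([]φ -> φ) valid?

This is the axiom for shift-reflexivity; its first-order frame correspondent is forall x forall y (Rxy -> Ryy).
(F1): ✓.
(F2): fails — Ruw but not Rww.
(F3): fails — Rcd but not Rdd.
(F4): fails — Ruv but not Rvv.
(F5): fails — R01 but not R11.
Valid on: (F1).

(F1)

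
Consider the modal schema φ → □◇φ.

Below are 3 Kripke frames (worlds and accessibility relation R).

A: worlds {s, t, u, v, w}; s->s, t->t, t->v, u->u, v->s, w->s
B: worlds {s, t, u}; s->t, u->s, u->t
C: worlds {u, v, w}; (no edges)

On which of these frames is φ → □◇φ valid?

C

This is the axiom for symmetry; its first-order frame correspondent is ∀x ∀y (Rxy → Ryx).
A: fails — Rtv but not Rvt.
B: fails — Rus but not Rsu.
C: condition met.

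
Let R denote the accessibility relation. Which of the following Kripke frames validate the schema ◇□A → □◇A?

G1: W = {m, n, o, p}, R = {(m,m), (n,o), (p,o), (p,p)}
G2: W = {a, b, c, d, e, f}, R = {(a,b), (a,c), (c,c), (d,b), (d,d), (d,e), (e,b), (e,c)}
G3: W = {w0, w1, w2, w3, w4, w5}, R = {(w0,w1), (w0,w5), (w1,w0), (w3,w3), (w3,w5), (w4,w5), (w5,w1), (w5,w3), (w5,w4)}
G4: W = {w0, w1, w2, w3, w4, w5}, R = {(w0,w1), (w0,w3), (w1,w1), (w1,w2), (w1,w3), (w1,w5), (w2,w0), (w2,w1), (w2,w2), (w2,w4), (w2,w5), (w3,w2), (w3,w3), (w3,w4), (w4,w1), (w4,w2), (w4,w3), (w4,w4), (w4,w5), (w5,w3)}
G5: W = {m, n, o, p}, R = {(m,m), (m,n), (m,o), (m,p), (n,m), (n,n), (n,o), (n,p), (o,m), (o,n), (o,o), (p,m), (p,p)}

The schema corresponds to convergence: ∀x ∀y ∀z (Rxy ∧ Rxz → ∃w (Ryw ∧ Rzw)).
G1: fails — Rno and Rno but o and o have no common successor.
G2: fails — Rab and Rab but b and b have no common successor.
G3: fails — Rw0w5 and Rw0w1 but w5 and w1 have no common successor.
G4: fails — Rw1w5 and Rw1w2 but w5 and w2 have no common successor.
G5: satisfies the condition.

G5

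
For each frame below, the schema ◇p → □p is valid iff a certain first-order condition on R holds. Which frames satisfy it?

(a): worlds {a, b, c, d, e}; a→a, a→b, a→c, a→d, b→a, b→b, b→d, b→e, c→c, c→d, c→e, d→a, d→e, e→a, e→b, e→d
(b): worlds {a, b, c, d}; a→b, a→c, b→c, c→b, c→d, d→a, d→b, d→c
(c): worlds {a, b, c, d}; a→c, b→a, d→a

(c)

The schema corresponds to partial functionality: ∀x ∀y ∀z (Rxy ∧ Rxz → y = z).
(a): fails — a sees both a and b.
(b): fails — a sees both b and c.
(c): holds.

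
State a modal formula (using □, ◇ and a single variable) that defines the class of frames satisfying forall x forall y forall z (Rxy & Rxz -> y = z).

The condition is partial functionality. The CD schema ◇r → □r defines it.
Suppose ◇r→□r is valid. Take Rxy, Rxz and set V(r)={y}. Then ◇r at x, so □r at x, so r at z, i.e. z=y.

◇r → □r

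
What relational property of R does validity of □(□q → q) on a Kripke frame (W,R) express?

Suppose □(□q→q) is valid. Take Rxy and set V(q)={w : Ryw}. Then at y, □q holds; since □(□q→q) at x, □q→q at y, so q at y, i.e. Ryy.
Conversely, on a frame with shift-reflexivity the schema holds at every world under every valuation.
So the correspondent is shift-reflexivity.

Shift-reflexivity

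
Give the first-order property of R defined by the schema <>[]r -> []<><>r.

forall x forall y forall z ((xRy & xRz) -> exists w (yRw & z R^2 w))

This is a Sahlqvist (Geach-type) schema ◇^1□^1r → □^1◇^2r.
Minimal-valuation argument: fix x; take any y with xR^1y and any z with xR^1z. Set V(r) to the set of worlds R-reachable from y in exactly 1 step. Then □^1r holds at y, so the antecedent holds at x; validity forces ◇^2r at z, giving a w with zR^2w and yR^1w.
First-order correspondent: forall x forall y forall z ((xRy & xRz) -> exists w (yRw & z R^2 w)).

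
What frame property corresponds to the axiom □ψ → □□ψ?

transitivity

Suppose □ψ→□□ψ is valid. Take Rxy, Ryz and set V(ψ)={w : Rxw}. Then □ψ at x, so □□ψ at x, so □ψ at y, so ψ at z, i.e. Rxz.
Conversely, any frame satisfying ∀x ∀y ∀z (Rxy ∧ Ryz → Rxz) validates the schema.
So the correspondent is transitivity.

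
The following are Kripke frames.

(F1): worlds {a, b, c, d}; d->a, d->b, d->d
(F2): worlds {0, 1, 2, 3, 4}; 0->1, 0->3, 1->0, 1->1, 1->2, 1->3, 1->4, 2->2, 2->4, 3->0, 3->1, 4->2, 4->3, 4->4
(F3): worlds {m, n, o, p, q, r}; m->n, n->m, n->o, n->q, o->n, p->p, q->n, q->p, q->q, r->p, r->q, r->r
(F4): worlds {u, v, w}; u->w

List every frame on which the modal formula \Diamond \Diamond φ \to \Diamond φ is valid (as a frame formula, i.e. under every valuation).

(F1), (F4)

This is the axiom for transitivity; its first-order frame correspondent is \forall x \forall y \forall z (Rxy \wedge Ryz \to Rxz).
(F1): ✓.
(F2): fails — R31 and R12 but not R32.
(F3): fails — Ron and Rno but not Roo.
(F4): ✓.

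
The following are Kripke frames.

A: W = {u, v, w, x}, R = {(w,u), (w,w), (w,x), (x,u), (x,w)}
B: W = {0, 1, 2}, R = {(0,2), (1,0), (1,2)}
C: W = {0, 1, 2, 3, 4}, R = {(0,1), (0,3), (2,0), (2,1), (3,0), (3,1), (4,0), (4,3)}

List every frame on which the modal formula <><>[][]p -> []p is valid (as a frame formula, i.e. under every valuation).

Frame correspondent (Sahlqvist): forall x forall y forall z ((x R^2 y & xRz) -> exists w (y R^2 w & z = w)) — i.e. a generalized confluence (Geach) condition.
A: fails — wR²u, wRu but no t with uR²t and u=t.
B: fails — 1R²2, 1R0 but no w with 2R²w and 0=w.
C: fails — 0R²0, 0R3 but no w with 0R²w and 3=w.

none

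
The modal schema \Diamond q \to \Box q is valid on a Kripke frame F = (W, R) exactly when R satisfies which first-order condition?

Partial functionality

Suppose ◇q→□q is valid. Take Rxy, Rxz and set V(q)={y}. Then ◇q at x, so □q at x, so q at z, i.e. z=y.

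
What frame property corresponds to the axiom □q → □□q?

Suppose □q→□□q is valid. Take Rxy, Ryz and set V(q)={w : Rxw}. Then □q at x, so □□q at x, so □q at y, so q at z, i.e. Rxz.

transitivity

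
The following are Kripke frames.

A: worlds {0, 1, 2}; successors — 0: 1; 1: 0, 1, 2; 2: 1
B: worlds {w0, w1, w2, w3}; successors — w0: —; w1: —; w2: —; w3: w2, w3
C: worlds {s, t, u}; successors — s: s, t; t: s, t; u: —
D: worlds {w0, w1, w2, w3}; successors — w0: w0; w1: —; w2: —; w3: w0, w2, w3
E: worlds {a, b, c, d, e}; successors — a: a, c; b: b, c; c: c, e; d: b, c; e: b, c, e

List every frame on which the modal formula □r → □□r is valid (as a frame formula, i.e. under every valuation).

B, C, D

Frame correspondent (Sahlqvist): ∀x ∀y ∀z (Rxy ∧ Ryz → Rxz) — i.e. transitivity.
A: fails — R01 and R10 but not R00.
B: satisfies the condition.
C: satisfies the condition.
D: satisfies the condition.
E: fails — Rbc and Rce but not Rbe.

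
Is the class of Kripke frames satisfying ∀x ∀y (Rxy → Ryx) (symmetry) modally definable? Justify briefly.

The condition is symmetry. A defining modal formula is r → □◇r.
Suppose r→□◇r is valid. Take Rxy and set V(r)={x}. Then r at x, so □◇r at x, so ◇r at y, so some z with Ryz has r; z=x, i.e. Ryx.

Yes, by r → □◇r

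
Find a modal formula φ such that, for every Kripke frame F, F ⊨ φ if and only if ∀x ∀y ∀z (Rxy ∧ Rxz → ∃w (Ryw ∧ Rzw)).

◇□r → □◇r

This is convergence; the standard corresponding axiom is .2: ◇□r → □◇r.
Suppose ◇□r→□◇r is valid. Take Rxy, Rxz and set V(r)={w : Ryw}. Then □r at y so ◇□r at x, so □◇r at x, so ◇r at z, giving w with Rzw and Ryw.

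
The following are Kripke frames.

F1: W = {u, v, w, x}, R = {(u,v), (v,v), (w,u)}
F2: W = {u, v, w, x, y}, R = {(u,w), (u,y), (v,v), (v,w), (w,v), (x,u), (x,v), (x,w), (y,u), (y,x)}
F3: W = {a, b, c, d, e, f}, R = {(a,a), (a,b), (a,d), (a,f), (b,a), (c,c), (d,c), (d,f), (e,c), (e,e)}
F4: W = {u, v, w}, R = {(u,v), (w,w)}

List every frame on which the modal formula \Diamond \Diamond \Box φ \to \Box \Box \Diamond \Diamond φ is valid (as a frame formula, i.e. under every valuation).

F1, F4

Frame correspondent (Sahlqvist): \forall x \forall y \forall z ((x R^2 y \wedge x R^2 z) \to \exists w (yRw \wedge z R^2 w)) — i.e. a generalized confluence (Geach) condition.
F1: satisfies the condition.
F2: fails — uR²u, uR²u but no t with uRt and uR²t.
F3: fails — aR²a, aR²c but no w with aRw and cR²w.
F4: satisfies the condition.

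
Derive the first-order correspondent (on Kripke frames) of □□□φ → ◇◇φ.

∀x ∃w (xR³w ∧ xR²w)

This is a Sahlqvist (Geach-type) schema ◇^0□^3φ → □^0◇^2φ.
First-order correspondent: ∀x ∃w (xR³w ∧ xR²w).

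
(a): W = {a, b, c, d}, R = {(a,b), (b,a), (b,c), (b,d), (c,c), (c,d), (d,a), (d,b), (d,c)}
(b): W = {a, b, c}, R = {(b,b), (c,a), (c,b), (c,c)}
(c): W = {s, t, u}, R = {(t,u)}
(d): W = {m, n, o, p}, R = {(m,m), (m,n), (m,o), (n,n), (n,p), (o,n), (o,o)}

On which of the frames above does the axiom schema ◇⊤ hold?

(a)

This is the axiom for seriality; its first-order frame correspondent is ∀x ∃y Rxy.
(a): ✓.
(b): fails — world a has no successor.
(c): fails — world s has no successor.
(d): fails — world p has no successor.
Valid on: (a).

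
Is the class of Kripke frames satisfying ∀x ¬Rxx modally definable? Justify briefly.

Any modally definable frame class is closed under surjective bounded morphisms.
The 3-cycle (worlds s,t,u with s→t→u→s) is irreflexive, and the map sending every world to a single reflexive point • is a surjective bounded morphism (forth: every edge maps to (•,•); back: every world has a successor). So any modal formula valid on the 3-cycle is also valid on the reflexive point, which is not irreflexive.
So the class is not modally definable.

No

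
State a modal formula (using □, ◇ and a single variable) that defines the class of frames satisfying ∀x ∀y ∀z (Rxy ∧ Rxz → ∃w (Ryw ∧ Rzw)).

◇□r → □◇r

The condition is convergence. The .2 schema ◇□r → □◇r defines it.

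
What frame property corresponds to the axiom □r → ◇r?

seriality

This is the D axiom.
It corresponds to seriality: ∀x ∃y Rxy.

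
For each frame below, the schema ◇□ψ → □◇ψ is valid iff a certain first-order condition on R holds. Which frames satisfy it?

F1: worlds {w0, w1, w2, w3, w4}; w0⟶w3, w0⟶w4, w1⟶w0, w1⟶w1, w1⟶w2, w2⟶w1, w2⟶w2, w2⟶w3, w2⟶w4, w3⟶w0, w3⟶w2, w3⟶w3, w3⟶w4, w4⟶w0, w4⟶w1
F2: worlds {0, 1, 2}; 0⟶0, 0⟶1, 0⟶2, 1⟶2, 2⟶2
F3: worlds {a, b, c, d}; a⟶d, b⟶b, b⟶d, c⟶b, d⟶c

F2

This is the axiom for convergence; its first-order frame correspondent is ∀x ∀y ∀z (Rxy ∧ Rxz → ∃w (Ryw ∧ Rzw)).
F1: fails — Rw1w1 and Rw1w0 but w1 and w0 have no common successor.
F2: holds.
F3: fails — Rbb and Rbd but b and d have no common successor.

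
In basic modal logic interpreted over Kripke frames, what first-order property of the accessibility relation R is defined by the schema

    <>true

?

seriality: forall x exists y Rxy

This is a form of the D axiom.
It corresponds to seriality: forall x exists y Rxy.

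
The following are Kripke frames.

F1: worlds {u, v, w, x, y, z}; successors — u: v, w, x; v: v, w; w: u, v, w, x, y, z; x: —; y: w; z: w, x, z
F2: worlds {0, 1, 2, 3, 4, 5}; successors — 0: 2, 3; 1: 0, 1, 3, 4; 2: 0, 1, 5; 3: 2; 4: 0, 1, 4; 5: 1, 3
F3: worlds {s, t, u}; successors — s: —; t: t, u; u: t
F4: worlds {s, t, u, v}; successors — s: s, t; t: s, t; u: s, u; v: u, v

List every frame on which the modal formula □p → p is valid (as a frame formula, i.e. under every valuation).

Frame correspondent (Sahlqvist): ∀x Rxx — i.e. reflexivity.
F1: fails — world u does not see itself.
F2: fails — world 0 does not see itself.
F3: fails — world s does not see itself.
F4: holds.
Valid on: F4.

F4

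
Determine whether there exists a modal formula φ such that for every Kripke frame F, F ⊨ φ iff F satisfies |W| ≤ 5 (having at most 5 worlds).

No

If a class were modally definable it would be closed under disjoint unions (Goldblatt–Thomason).
Any modal formula valid on each of 6 disjoint one-world frames is valid on their disjoint union (validity is preserved under disjoint unions). Each one-world frame has |W|=1≤5, but the union has |W|=6.
Hence having at most 5 worlds is not modally definable.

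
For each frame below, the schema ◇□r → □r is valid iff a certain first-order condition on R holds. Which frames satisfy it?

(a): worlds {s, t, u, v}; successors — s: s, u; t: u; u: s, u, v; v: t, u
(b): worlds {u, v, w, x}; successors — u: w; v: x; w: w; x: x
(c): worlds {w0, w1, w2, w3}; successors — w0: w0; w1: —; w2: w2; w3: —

Frame correspondent (Sahlqvist): ∀x ∀y ∀z (Rxy ∧ Rxz → Ryz) — i.e. the Euclidean property.
(a): fails — Ruv and Ruv but not Rvv.
(b): ✓.
(c): ✓.
Valid on: (b), (c).

(b), (c)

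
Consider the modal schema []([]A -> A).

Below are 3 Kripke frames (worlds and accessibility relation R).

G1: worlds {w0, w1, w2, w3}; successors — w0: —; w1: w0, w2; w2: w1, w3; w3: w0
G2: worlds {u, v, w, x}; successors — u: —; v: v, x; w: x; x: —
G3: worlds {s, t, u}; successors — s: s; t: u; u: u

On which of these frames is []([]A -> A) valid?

G3

This is the axiom for shift-reflexivity; its first-order frame correspondent is forall x forall y (Rxy -> Ryy).
G1: fails — Rw1w2 but not Rw2w2.
G2: fails — Rvx but not Rxx.
G3: holds.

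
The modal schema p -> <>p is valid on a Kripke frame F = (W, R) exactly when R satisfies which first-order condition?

This is a form of the T axiom.
It corresponds to reflexivity: forall x Rxx.

reflexivity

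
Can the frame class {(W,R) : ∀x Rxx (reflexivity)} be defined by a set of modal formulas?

Yes: it is reflexivity, defined by the T schema □p → p.
Suppose □p→p is valid. At any x set V(p)={w : Rxw}. Then □p holds at x, so p holds at x, i.e. Rxx.

Yes — defined by □p → p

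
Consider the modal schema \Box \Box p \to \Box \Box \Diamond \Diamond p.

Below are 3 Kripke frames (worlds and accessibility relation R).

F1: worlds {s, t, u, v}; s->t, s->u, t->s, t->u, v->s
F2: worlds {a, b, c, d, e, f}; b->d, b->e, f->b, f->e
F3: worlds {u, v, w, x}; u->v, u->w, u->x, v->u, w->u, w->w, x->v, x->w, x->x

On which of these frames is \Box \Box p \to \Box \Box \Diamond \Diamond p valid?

F3

The schema corresponds to a generalized confluence (Geach) condition: \forall x \forall z (x R^2 z \to \exists w (x R^2 w \wedge z R^2 w)).
F1: fails — sR²u but no w with sR²w and uR²w.
F2: fails — fR²d but no w with fR²w and dR²w.
F3: condition met.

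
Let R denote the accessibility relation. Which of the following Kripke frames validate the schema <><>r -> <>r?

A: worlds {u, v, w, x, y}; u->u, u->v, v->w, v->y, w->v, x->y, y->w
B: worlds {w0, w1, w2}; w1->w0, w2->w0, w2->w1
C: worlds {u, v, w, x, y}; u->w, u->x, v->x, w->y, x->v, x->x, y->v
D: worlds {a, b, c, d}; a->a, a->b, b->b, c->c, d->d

B, D

Frame correspondent (Sahlqvist): forall x forall y forall z (Rxy & Ryz -> Rxz) — i.e. transitivity.
A: fails — Ruv and Rvw but not Ruw.
B: holds.
C: fails — Ruw and Rwy but not Ruy.
D: holds.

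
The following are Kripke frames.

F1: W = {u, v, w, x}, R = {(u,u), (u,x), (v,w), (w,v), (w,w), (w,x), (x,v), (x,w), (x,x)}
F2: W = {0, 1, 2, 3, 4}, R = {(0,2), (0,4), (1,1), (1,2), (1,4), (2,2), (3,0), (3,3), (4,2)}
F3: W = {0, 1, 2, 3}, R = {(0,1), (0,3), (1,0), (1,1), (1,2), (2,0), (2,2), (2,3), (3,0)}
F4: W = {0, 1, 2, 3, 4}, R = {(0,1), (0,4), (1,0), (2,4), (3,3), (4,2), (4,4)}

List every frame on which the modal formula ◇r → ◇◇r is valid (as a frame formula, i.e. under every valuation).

F1

The schema corresponds to a generalized confluence (Geach) condition: ∀x ∀y (xRy → ∃w (y = w ∧ xR²w)).
F1: ✓.
F2: fails — 0R4 but no w with 4=w and 0R²w.
F3: fails — 0R3 but no w with 3=w and 0R²w.
F4: fails — 0R1 but no w with 1=w and 0R²w.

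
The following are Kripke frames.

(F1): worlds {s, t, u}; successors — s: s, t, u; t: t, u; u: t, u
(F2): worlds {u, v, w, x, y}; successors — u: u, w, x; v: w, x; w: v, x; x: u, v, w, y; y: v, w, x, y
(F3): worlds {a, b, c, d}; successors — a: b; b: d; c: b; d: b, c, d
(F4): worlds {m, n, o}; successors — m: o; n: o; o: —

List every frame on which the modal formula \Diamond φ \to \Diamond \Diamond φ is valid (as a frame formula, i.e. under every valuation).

(F1), (F2)

Frame correspondent (Sahlqvist): \forall x \forall y (xRy \to \exists w (y = w \wedge x R^2 w)) — i.e. a generalized confluence (Geach) condition.
(F1): condition met.
(F2): condition met.
(F3): fails — aRb but no w with b=w and aR²w.
(F4): fails — mRo but no w with o=w and mR²w.
Valid on: (F1), (F2).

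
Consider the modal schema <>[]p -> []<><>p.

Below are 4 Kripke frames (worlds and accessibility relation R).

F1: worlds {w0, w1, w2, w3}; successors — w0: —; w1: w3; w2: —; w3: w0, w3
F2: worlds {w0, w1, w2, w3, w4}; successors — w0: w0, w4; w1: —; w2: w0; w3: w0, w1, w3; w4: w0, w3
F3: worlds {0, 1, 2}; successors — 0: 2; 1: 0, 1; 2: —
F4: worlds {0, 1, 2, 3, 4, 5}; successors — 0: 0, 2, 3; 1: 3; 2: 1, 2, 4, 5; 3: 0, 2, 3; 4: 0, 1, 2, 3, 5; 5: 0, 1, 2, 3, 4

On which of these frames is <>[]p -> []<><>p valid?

This is the axiom for a generalized confluence (Geach) condition; its first-order frame correspondent is forall x forall y forall z ((xRy & xRz) -> exists w (yRw & z R^2 w)).
F1: fails — w3Rw0, w3Rw0 but no w with w0Rw and w0R²w.
F2: fails — w3Rw0, w3Rw1 but no w with w0Rw and w1R²w.
F3: fails — 0R2, 0R2 but no w with 2Rw and 2R²w.
F4: holds.

F4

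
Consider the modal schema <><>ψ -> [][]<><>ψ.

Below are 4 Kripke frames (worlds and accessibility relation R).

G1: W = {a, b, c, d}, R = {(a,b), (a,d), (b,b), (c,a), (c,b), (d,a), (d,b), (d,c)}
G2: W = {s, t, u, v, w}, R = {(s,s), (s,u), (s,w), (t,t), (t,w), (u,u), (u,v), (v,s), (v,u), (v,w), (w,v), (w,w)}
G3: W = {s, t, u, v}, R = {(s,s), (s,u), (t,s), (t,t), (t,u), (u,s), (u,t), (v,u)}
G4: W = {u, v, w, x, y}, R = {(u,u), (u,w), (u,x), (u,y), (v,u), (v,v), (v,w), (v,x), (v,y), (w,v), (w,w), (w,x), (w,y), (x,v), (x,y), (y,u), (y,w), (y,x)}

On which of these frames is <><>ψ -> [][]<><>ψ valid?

G3, G4

This is the axiom for a generalized confluence (Geach) condition; its first-order frame correspondent is forall x forall y forall z ((x R^2 y & x R^2 z) -> exists w (y = w & z R^2 w)).
G1: fails — aR²a, aR²b but no w with a=w and bR²w.
G2: fails — tR²t, tR²v but no w* with t=w* and vR²w*.
G3: satisfies the condition.
G4: satisfies the condition.
Valid on: G3, G4.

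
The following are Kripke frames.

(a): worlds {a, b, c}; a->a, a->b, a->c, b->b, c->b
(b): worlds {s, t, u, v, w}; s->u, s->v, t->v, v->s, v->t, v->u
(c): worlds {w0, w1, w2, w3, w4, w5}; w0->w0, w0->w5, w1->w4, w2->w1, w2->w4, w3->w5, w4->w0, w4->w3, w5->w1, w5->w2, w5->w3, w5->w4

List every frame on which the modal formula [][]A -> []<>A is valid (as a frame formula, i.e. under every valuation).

This is the axiom for a generalized confluence (Geach) condition; its first-order frame correspondent is forall x forall z (xRz -> exists w (x R^2 w & zRw)).
(a): ✓.
(b): fails — sRu but no w* with sR²w* and uRw*.
(c): ✓.

(a), (c)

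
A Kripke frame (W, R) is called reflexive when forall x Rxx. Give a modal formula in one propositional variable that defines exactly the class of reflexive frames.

The condition is reflexivity. The T schema □r → r defines it.

□r → r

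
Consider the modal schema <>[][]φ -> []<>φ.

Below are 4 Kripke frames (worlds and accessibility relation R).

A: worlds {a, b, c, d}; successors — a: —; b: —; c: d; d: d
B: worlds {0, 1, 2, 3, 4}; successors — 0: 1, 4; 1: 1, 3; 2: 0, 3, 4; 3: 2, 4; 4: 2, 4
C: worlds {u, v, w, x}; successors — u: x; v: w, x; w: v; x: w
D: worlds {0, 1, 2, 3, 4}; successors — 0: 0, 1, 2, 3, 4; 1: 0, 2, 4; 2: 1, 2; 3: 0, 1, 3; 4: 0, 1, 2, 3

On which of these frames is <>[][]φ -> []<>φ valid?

Frame correspondent (Sahlqvist): forall x forall y forall z ((xRy & xRz) -> exists w (y R^2 w & zRw)) — i.e. a generalized confluence (Geach) condition.
A: ✓.
B: ✓.
C: fails — uRx, uRx but no t with xR²t and xRt.
D: ✓.

A, B, D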